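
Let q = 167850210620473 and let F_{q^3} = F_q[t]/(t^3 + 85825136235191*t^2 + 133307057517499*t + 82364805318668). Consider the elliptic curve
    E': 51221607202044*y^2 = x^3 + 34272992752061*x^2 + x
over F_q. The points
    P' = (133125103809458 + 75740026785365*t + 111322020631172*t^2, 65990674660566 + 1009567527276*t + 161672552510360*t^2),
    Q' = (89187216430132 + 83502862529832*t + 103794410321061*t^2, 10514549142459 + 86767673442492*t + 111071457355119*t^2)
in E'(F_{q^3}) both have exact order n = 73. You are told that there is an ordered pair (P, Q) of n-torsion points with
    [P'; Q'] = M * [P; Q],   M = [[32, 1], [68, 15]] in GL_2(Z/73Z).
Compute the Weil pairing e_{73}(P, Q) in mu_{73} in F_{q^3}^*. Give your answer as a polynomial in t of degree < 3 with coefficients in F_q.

15071484537214 + 40197193671069*t + 22133686355611*t^2

Under M = [[32,1],[68,15]] in GL_2(Z/73), e_{73}(P',Q') = e_{73}(P,Q)^(32*15-1*68 mod 73).
So e_{73}(P,Q) = e_{73}(P',Q')^{14}, since 47*14 = 1 mod 73.
(x,y)|->(61901503561504x+27007383195419,61901503561504y) sends E' to y^2=x^3+24663029570336*x+143622802587921.
n = 73 = (1001001)_2 (7 bits, wt 3); accumulate f_{73,P'}(Q'+S)/f_{73,P'}(S) along the 6-step ladder.
So e_{73}(P',Q') = 9971058708696 + 136291038825479*t + 11900437842708*t^2.
Hence e(P,Q) = 15071484537214 + 40197193671069*t + 22133686355611*t^2 in F_{167850210620473^3}^*.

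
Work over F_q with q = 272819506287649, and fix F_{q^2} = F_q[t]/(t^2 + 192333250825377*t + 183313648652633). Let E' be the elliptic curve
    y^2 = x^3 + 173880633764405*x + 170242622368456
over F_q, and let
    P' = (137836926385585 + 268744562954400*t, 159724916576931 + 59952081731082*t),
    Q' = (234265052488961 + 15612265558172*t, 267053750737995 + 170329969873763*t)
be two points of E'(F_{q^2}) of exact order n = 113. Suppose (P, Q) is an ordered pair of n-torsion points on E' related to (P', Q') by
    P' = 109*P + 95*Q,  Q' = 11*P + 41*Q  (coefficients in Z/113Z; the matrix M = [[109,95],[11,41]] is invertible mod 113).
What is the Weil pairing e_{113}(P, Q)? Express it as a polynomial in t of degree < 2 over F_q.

93824732528502 + 193624691814010*t

e_{113} is bilinear + alternating on E[113], so e_{113}(109*P + 95*Q, 11*P + 41*Q) = e_{113}(P,Q)^(109*41-95*11).
Hence e(P,Q) = e(P',Q')^{10} where 10 = 34^{-1} mod 113.
Build f_{113,P'} and f_{113,Q'} via the 7-bit ladder of 113=1110001_2; evaluate at shifted divisors; quotient in F_{272819506287649^2}.
So e_{113}(P',Q') = 52788957194150 + 258471051741447*t.
e_{113}(P,Q) = (52788957194150 + 258471051741447*t)^{10} = 93824732528502 + 193624691814010*t.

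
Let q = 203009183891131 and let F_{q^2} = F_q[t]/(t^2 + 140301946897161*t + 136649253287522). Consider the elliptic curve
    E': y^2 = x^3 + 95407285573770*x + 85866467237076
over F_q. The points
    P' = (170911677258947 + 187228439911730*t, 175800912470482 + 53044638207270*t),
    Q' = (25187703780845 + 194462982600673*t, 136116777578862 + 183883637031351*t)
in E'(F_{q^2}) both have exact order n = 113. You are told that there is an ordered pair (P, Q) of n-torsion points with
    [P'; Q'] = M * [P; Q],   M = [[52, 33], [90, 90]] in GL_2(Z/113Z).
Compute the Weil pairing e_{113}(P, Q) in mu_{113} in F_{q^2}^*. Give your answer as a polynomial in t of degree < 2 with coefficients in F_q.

171296109860630 + 181376350044257*t

Alternating bilinearity on E[113] (values in mu_{113} in F_{203009183891131^2}) gives e(P',Q') = e(P,Q)^det(M).
det M = 52*90 - 33*90 = 1710 = 15 (mod 113); 15^{-1} = 98 (mod 113).
7-bit Miller (1110001) on E'/F_{203009183891131} with a'=95407285573770, b'=85866467237076: accumulate tangent/chord ratios at Q'+S and P'+S'.
e_{113}(P',Q') = 97139682173884 + 176353739821685*t.
Finally e_{113}(P,Q) = 171296109860630 + 181376350044257*t.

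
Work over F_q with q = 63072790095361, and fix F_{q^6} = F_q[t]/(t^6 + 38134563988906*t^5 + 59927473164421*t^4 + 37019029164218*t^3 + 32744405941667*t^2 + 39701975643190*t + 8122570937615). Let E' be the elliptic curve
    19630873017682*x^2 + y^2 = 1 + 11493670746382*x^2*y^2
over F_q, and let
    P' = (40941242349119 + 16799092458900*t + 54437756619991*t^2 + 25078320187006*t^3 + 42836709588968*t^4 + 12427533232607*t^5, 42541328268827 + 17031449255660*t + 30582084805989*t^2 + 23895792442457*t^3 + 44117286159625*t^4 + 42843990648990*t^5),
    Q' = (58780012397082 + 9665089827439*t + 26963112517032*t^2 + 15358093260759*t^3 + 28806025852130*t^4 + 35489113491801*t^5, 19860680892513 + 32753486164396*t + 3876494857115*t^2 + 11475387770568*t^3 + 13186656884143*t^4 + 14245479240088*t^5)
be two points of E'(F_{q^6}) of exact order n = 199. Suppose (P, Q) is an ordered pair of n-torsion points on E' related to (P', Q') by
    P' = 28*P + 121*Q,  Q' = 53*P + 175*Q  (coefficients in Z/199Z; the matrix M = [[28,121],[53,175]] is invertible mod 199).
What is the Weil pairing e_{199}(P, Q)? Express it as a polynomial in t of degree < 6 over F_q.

The 199-Weil pairing on E[199] over F_{63072790095361} is alternating-bilinear: e_{199}(P',Q') = e_{199}(P,Q)^det(M).
Inverting 79 mod 199: 131. Thus e_{199}(P,Q) = e(P',Q')^{131}.
Map (x,y)_Ed via u=(1+y)/(1-y), v=(1+y)/((1-y)x) to Montgomery A=28368869921273,B=16122979641498; then to (a',b')=(6103625261755,35970585203487).
Miller loop for e_{199} over F_{63072790095361^6}: bits of 199 = 11000111; 7 double steps + 4 add steps, l/v at each.
The quotient is 36605872256426 + 55460057197118*t + 23040201320387*t^2 + 27854725724434*t^3 + 15312034861571*t^4 + 61944789122739*t^5.
Finally e_{199}(P,Q) = 42791341963287 + 5382344171143*t + 23035883058433*t^2 + 46421850866206*t^3 + 55700792093280*t^4 + 53602143469734*t^5.

42791341963287 + 5382344171143*t + 23035883058433*t^2 + 46421850866206*t^3 + 55700792093280*t^4 + 53602143469734*t^5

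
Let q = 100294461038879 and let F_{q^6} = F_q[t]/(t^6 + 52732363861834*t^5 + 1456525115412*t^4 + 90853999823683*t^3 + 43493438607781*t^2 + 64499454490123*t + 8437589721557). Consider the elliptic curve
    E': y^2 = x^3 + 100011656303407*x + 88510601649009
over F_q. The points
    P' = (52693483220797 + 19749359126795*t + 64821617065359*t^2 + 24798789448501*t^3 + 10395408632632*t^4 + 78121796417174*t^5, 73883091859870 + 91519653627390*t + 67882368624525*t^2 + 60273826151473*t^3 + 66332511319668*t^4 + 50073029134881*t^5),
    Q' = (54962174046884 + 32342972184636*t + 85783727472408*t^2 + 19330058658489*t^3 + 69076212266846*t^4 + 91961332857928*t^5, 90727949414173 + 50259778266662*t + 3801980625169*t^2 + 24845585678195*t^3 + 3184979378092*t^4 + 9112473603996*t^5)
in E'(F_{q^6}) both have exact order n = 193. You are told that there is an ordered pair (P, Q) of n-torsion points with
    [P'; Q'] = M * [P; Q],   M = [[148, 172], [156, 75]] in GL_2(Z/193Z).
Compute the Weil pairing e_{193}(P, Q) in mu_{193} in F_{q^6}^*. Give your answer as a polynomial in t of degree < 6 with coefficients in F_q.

e_{193} is bilinear + alternating on E[193], so e_{193}(148*P + 172*Q, 156*P + 75*Q) = e_{193}(P,Q)^(148*75-172*156).
So e_{193}(P,Q) = e_{193}(P',Q')^{154}, since 94*154 = 1 mod 193.
Run Miller on y^2=x^3+100011656303407*x+88510601649009 over F_{100294461038879}: ladder 11000001 (8 bits); e = f_P(D_Q)/f_Q(D_P).
The quotient is 80166977903877 + 45995428255232*t + 45984746060034*t^2 + 20089322436308*t^3 + 91281603750428*t^4 + 21095997584960*t^5.
Finally e_{193}(P,Q) = 75597262087987 + 63934323144829*t + 32752982024591*t^2 + 57144323062752*t^3 + 95512550232649*t^4 + 86672580633255*t^5.

75597262087987 + 63934323144829*t + 32752982024591*t^2 + 57144323062752*t^3 + 95512550232649*t^4 + 86672580633255*t^5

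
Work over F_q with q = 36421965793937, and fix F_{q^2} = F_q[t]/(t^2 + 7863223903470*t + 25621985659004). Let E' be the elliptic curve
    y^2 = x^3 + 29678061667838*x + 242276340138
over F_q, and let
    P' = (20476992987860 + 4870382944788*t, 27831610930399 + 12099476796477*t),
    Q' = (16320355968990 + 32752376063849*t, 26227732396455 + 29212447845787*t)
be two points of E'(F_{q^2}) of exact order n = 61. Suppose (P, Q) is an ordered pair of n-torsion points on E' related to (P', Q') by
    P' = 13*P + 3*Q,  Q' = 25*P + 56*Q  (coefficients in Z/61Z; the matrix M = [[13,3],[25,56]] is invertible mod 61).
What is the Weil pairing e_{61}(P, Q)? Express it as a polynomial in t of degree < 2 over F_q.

e_{61} is bilinear + alternating on E[61], so e_{61}(13*P + 3*Q, 25*P + 56*Q) = e_{61}(P,Q)^(13*56-3*25).
det M = 13*56 - 3*25 = 653 = 43 (mod 61); 43^{-1} = 44 (mod 61).
6-bit Miller (111101) on E'/F_{36421965793937} with a'=29678061667838, b'=242276340138: accumulate tangent/chord ratios at Q'+S and P'+S'.
So e_{61}(P',Q') = 34202872071748 + 25410531464952*t.
Hence e(P,Q) = 10676226874018 + 20029467274179*t in F_{36421965793937^2}^*.

10676226874018 + 20029467274179*t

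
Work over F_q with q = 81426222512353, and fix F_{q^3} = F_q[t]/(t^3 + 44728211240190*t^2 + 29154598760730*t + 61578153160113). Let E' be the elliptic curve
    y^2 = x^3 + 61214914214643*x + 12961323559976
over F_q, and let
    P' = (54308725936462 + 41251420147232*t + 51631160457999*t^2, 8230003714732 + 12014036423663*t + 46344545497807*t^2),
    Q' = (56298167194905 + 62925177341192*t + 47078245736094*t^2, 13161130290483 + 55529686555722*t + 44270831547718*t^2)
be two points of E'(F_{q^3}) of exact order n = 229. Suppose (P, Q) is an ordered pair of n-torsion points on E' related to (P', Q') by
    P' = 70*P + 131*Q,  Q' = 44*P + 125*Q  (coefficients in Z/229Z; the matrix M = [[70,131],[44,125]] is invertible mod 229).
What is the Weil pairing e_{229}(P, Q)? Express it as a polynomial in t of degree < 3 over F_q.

46580805663035 + 28047572147294*t + 80713704846002*t^2

The 229-Weil pairing on E[229] over F_{81426222512353} is alternating-bilinear: e_{229}(P',Q') = e_{229}(P,Q)^det(M).
det M = 70*125 - 131*44 = 2986 = 9 (mod 229); 9^{-1} = 51 (mod 229).
Miller loop for e_{229} over F_{81426222512353^3}: bits of 229 = 11100101; 7 double steps + 4 add steps, l/v at each.
e_{229}(P',Q') = 53431450419001 + 60647542225095*t + 21976669601517*t^2.
Thus e_{229}(P,Q) = 46580805663035 + 28047572147294*t + 80713704846002*t^2.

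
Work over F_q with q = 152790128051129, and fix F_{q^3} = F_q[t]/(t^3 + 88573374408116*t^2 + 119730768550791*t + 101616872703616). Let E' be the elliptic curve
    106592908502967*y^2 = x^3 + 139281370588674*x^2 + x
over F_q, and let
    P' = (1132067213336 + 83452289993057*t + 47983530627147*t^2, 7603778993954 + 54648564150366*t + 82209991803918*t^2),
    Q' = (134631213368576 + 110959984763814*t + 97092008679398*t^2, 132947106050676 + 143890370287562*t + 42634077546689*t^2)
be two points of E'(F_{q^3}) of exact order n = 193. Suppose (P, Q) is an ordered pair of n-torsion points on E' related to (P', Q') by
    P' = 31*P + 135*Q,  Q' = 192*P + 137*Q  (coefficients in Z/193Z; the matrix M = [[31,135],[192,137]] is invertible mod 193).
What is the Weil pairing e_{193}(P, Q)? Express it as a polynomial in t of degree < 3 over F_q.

59797155412449 + 141274273656387*t + 55264298475429*t^2

Under M = [[31,135],[192,137]] in GL_2(Z/193), e_{193}(P',Q') = e_{193}(P,Q)^(31*137-135*192 mod 193).
det M = 31*137 - 135*192 = -21673 = 136 (mod 193); 136^{-1} = 44 (mod 193).
Undo Montgomery via alpha=25823092656878, beta=16924643019598: (a',b')=(133550378613633,69020636239512) over F_{152790128051129}.
Run Miller on y^2=x^3+133550378613633*x+69020636239512 over F_{152790128051129}: ladder 11000001 (8 bits); e = f_P(D_Q)/f_Q(D_P).
e_{193}(P',Q') = 88201921435888 + 145857134388244*t + 81369544228879*t^2.
Raise to 44: e(P,Q) = 59797155412449 + 141274273656387*t + 55264298475429*t^2 in mu_{193}.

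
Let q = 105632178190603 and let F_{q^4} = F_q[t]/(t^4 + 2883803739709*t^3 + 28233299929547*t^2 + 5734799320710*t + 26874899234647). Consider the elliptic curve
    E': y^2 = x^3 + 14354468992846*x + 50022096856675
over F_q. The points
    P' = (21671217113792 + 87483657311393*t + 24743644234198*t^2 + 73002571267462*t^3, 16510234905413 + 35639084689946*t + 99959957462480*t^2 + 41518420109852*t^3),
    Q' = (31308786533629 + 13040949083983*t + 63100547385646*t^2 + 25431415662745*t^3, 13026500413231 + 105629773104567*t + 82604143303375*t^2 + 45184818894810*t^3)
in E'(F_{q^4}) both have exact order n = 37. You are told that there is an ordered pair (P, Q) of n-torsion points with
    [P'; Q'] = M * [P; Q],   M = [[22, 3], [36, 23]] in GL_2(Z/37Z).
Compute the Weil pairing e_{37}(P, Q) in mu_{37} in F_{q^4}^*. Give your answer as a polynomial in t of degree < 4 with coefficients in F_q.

88587900230481 + 94140739800748*t + 7025523415761*t^2 + 103972973624869*t^3

Under M = [[22,3],[36,23]] in GL_2(Z/37), e_{37}(P',Q') = e_{37}(P,Q)^(22*23-3*36 mod 37).
Inverting 28 mod 37: 4. Thus e_{37}(P,Q) = e(P',Q')^{4}.
n = 37 = (100101)_2 (6 bits, wt 3); accumulate f_{37,P'}(Q'+S)/f_{37,P'}(S) along the 5-step ladder.
Result: e(P',Q') = 21195166620594 + 4235926325282*t + 12167270189335*t^2 + 4660700438503*t^3.
Thus e_{37}(P,Q) = 88587900230481 + 94140739800748*t + 7025523415761*t^2 + 103972973624869*t^3.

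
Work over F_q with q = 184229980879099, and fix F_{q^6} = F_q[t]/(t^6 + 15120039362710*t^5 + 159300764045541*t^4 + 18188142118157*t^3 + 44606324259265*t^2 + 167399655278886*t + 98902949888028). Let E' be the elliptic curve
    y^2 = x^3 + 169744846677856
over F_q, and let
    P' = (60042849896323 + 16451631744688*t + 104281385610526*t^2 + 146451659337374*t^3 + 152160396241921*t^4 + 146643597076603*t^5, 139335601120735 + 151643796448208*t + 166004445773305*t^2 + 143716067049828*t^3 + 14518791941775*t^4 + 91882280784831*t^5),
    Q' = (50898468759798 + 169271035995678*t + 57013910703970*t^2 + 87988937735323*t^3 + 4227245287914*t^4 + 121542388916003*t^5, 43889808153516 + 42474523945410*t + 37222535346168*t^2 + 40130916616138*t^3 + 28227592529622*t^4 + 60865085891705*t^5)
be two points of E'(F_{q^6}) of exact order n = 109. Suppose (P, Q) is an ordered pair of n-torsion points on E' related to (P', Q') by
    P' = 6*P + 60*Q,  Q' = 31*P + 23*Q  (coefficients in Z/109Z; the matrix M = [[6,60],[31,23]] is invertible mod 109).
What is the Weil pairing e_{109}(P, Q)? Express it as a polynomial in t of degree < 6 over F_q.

The 109-Weil pairing on E[109] over F_{184229980879099} is alternating-bilinear: e_{109}(P',Q') = e_{109}(P,Q)^det(M).
det(M) mod 109 = 22; its inverse in (Z/109)^* is 5 (check: 22*5 mod 109 = 1).
Double-and-add over 1101101: 7-1 doublings, 5-1 additions; each step l_{T,T}/v_{2T} or l_{T,P'}/v at Q'+S for random S.
So e_{109}(P',Q') = 62656953955596 + 113000722463496*t + 184125618533794*t^2 + 65054328590614*t^3 + 96423114623169*t^4 + 171482252385633*t^5.
e_{109}(P,Q) = (62656953955596 + 113000722463496*t + 184125618533794*t^2 + 65054328590614*t^3 + 96423114623169*t^4 + 171482252385633*t^5)^{5} = 106890212812067 + 136971931189141*t + 183819293353369*t^2 + 111730064093830*t^3 + 12027168795643*t^4 + 48662039824792*t^5.

106890212812067 + 136971931189141*t + 183819293353369*t^2 + 111730064093830*t^3 + 12027168795643*t^4 + 48662039824792*t^5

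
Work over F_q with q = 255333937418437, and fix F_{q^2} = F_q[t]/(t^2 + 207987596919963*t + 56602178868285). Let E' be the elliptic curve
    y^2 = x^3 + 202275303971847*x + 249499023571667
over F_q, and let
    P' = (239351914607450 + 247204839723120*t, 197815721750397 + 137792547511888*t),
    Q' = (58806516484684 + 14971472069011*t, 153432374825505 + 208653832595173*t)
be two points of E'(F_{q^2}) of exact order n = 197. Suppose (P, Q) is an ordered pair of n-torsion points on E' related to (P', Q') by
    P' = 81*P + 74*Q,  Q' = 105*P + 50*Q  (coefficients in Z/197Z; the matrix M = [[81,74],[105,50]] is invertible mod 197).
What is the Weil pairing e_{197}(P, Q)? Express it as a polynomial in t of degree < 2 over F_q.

151387466614497 + 106855152150727*t

e_{197} is bilinear + alternating on E[197], so e_{197}(81*P + 74*Q, 105*P + 50*Q) = e_{197}(P,Q)^(81*50-74*105).
det(M) mod 197 = 23; its inverse in (Z/197)^* is 60 (check: 23*60 mod 197 = 1).
Run Miller on y^2=x^3+202275303971847*x+249499023571667 over F_{255333937418437}: ladder 11000101 (8 bits); e = f_P(D_Q)/f_Q(D_P).
The quotient is 191107179175944 + 66005493029132*t.
Raise to 60: e(P,Q) = 151387466614497 + 106855152150727*t in mu_{197}.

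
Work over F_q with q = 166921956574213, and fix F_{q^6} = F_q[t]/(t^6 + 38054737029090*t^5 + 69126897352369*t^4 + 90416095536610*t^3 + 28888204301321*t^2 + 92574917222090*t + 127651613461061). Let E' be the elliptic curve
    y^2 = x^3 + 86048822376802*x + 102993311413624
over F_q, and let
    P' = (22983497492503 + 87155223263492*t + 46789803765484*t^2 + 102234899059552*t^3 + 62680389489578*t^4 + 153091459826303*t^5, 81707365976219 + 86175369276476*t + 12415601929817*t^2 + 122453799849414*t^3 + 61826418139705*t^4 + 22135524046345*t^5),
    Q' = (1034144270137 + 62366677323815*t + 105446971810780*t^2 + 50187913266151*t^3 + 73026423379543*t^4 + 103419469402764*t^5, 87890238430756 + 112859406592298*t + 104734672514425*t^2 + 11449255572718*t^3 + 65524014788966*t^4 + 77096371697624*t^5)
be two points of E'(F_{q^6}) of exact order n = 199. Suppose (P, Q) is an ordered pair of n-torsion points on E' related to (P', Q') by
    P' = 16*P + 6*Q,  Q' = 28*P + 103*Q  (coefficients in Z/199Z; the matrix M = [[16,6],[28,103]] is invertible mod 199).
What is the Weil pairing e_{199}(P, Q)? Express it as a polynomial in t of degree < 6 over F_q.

67900251657739 + 124669934165756*t + 40103391487130*t^2 + 54777075210004*t^3 + 29367024980018*t^4 + 152970281380835*t^5

e_{199} is bilinear + alternating on E[199], so e_{199}(16*P + 6*Q, 28*P + 103*Q) = e_{199}(P,Q)^(16*103-6*28).
So e_{199}(P,Q) = e_{199}(P',Q')^{183}, since 87*183 = 1 mod 199.
8-bit Miller (11000111) on E'/F_{166921956574213} with a'=86048822376802, b'=102993311413624: accumulate tangent/chord ratios at Q'+S and P'+S'.
Result: e(P',Q') = 129318514754825 + 151567189341929*t + 234431025356*t^2 + 107320741623867*t^3 + 24857464842476*t^4 + 166050586941886*t^5.
e_{199}(P,Q) = (129318514754825 + 151567189341929*t + 234431025356*t^2 + 107320741623867*t^3 + 24857464842476*t^4 + 166050586941886*t^5)^{183} = 67900251657739 + 124669934165756*t + 40103391487130*t^2 + 54777075210004*t^3 + 29367024980018*t^4 + 152970281380835*t^5.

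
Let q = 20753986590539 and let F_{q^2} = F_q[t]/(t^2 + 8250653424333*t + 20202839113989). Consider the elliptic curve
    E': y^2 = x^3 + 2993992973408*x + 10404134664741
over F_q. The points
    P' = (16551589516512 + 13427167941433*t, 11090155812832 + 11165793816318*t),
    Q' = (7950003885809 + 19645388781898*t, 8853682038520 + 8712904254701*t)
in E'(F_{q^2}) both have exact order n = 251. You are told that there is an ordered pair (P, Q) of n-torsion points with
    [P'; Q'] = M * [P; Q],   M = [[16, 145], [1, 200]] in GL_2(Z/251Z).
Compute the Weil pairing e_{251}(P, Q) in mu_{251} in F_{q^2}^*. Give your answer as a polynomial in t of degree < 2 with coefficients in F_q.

Since e_{251}(P,P)=e_{251}(Q,Q)=1 and e_{251}(Q,P)=e_{251}(P,Q)^{-1}, expanding e_{251}(16*P + 145*Q,1*P + 200*Q) leaves e(P,Q)^det(M).
Inverting 43 mod 251: 216. Thus e_{251}(P,Q) = e(P',Q')^{216}.
Double-and-add over 11111011: 8-1 doublings, 7-1 additions; each step l_{T,T}/v_{2T} or l_{T,P'}/v at Q'+S for random S.
So e_{251}(P',Q') = 3585700929262 + 894115873678*t.
Thus e_{251}(P,Q) = 10937292493766 + 20252762692349*t.

10937292493766 + 20252762692349*t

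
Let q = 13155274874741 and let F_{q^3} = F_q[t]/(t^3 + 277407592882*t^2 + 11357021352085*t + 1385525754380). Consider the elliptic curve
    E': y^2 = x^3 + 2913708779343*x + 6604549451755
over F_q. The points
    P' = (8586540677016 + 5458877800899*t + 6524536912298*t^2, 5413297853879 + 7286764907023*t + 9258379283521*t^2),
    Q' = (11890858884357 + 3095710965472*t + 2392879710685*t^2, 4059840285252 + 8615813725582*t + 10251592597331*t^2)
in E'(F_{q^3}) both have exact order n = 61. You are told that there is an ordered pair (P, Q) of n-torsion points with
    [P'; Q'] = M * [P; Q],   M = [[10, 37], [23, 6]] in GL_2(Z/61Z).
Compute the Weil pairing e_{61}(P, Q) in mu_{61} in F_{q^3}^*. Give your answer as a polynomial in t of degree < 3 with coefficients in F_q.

The 61-Weil pairing on E[61] over F_{13155274874741} is alternating-bilinear: e_{61}(P',Q') = e_{61}(P,Q)^det(M).
So e_{61}(P,Q) = e_{61}(P',Q')^{31}, since 2*31 = 1 mod 61.
Double-and-add over 111101: 6-1 doublings, 5-1 additions; each step l_{T,T}/v_{2T} or l_{T,P'}/v at Q'+S for random S.
So e_{61}(P',Q') = 10529674592946 + 3505344099405*t + 3748496514360*t^2.
e_{61}(P,Q) = (10529674592946 + 3505344099405*t + 3748496514360*t^2)^{31} = 11525872054820 + 6413101190747*t + 6400679898762*t^2.

11525872054820 + 6413101190747*t + 6400679898762*t^2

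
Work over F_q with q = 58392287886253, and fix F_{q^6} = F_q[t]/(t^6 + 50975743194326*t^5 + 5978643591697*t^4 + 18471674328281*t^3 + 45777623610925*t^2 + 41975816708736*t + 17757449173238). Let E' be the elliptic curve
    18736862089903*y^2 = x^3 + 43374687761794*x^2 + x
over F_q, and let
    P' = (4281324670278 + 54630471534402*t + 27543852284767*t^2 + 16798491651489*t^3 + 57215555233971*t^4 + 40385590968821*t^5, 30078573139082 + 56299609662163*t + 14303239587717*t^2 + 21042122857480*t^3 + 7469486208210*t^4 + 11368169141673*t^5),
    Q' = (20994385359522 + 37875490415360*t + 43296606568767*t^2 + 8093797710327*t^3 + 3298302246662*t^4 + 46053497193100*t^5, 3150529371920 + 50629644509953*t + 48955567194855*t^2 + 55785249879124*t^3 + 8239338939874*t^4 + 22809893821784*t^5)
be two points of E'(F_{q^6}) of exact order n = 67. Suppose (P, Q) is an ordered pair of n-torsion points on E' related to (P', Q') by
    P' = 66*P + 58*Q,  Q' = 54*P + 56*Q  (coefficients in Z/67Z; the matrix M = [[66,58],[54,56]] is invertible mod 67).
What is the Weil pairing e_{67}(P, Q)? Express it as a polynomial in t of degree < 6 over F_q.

Alternating bilinearity on E[67] (values in mu_{67} in F_{58392287886253^6}) gives e(P',Q') = e(P,Q)^det(M).
Inverting 28 mod 67: 12. Thus e_{67}(P,Q) = e(P',Q')^{12}.
Montgomery->Weierstrass: x_W = 13527097384770*x+26587465480761, y_W=13527097384770*y on F_{58392287886253}; lands on y^2=x^3+30666831299605*x+6168649636150.
Miller loop for e_{67} over F_{58392287886253^6}: bits of 67 = 1000011; 6 double steps + 2 add steps, l/v at each.
e_{67}(P',Q') = 29183998172519 + 23821914598864*t + 37101497110201*t^2 + 26656870039843*t^3 + 56860669322929*t^4 + 3782356703229*t^5.
Thus e_{67}(P,Q) = 14811162819954 + 20628515199413*t + 43004289494976*t^2 + 22551406775675*t^3 + 46107345775747*t^4 + 3680322365777*t^5.

14811162819954 + 20628515199413*t + 43004289494976*t^2 + 22551406775675*t^3 + 46107345775747*t^4 + 3680322365777*t^5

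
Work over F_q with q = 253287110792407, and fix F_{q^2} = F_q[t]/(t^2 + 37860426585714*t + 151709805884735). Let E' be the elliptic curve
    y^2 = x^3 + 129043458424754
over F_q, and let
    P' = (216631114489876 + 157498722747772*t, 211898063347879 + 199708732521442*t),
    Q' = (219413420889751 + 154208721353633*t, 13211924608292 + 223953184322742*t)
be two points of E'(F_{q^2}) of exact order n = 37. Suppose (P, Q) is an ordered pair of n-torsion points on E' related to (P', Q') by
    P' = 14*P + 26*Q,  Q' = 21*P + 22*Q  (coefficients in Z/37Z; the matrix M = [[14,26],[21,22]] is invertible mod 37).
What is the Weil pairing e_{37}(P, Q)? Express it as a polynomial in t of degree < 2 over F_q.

76911721808671 + 3050577023169*t

e_{37} is bilinear + alternating on E[37], so e_{37}(14*P + 26*Q, 21*P + 22*Q) = e_{37}(P,Q)^(14*22-26*21).
Inverting 21 mod 37: 30. Thus e_{37}(P,Q) = e(P',Q')^{30}.
n = 37 = (100101)_2 (6 bits, wt 3); accumulate f_{37,P'}(Q'+S)/f_{37,P'}(S) along the 5-step ladder.
f_P(D_Q)/f_Q(D_P) = 171182989327064 + 102741220125769*t.
Hence e(P,Q) = 76911721808671 + 3050577023169*t in F_{253287110792407^2}^*.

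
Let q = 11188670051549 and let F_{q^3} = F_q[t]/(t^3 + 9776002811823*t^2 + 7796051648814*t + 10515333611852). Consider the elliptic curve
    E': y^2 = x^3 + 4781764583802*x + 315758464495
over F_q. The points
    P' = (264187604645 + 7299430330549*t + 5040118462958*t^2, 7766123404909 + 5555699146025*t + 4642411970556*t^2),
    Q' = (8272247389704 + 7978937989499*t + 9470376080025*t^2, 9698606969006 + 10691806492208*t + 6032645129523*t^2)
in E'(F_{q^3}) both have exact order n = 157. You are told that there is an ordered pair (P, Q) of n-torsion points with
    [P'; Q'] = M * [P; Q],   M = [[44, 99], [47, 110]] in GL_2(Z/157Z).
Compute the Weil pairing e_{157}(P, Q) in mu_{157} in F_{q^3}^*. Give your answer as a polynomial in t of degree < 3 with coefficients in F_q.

5618450694318 + 7691973823669*t + 5636496725011*t^2

e_{157} is bilinear + alternating on E[157], so e_{157}(44*P + 99*Q, 47*P + 110*Q) = e_{157}(P,Q)^(44*110-99*47).
Hence e(P,Q) = e(P',Q')^{89} where 89 = 30^{-1} mod 157.
Miller loop for e_{157} over F_{11188670051549^3}: bits of 157 = 10011101; 7 double steps + 4 add steps, l/v at each.
The quotient is 5668629571228 + 8456337601925*t + 9913342135098*t^2.
Hence e(P,Q) = 5618450694318 + 7691973823669*t + 5636496725011*t^2 in F_{11188670051549^3}^*.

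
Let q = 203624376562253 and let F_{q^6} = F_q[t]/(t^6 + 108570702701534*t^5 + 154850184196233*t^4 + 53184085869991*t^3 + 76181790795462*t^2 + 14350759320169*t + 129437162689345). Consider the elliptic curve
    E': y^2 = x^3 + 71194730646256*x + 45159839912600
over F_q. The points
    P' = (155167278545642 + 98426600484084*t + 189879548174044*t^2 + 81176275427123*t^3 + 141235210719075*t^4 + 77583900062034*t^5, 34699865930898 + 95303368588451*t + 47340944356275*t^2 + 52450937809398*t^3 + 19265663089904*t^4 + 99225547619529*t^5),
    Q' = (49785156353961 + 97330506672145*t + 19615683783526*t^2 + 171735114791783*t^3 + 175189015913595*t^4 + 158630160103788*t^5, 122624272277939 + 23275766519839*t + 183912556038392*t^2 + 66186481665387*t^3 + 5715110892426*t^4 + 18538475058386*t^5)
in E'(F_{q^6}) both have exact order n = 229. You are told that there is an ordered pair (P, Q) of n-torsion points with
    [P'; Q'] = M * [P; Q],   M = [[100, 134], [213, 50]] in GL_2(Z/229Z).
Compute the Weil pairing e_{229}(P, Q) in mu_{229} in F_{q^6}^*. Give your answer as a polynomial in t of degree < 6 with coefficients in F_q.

90727769949328 + 92782043723674*t + 20035992877545*t^2 + 147292624776694*t^3 + 178288005908110*t^4 + 163384332102211*t^5

e_{229}(aP+bQ,cP+dQ) = e_{229}(P,Q)^(ad-bc); with (a,b,c,d)=(100,134,213,50) this gives the det-229 law.
So e_{229}(P,Q) = e_{229}(P',Q')^{56}, since 45*56 = 1 mod 229.
n = 229 = (11100101)_2 (8 bits, wt 5); accumulate f_{229,P'}(Q'+S)/f_{229,P'}(S) along the 7-step ladder.
The quotient is 146667145319338 + 201955011975374*t + 4774621057238*t^2 + 118106484358925*t^3 + 63252199891851*t^4 + 47091653189283*t^5.
Hence e(P,Q) = 90727769949328 + 92782043723674*t + 20035992877545*t^2 + 147292624776694*t^3 + 178288005908110*t^4 + 163384332102211*t^5 in F_{203624376562253^6}^*.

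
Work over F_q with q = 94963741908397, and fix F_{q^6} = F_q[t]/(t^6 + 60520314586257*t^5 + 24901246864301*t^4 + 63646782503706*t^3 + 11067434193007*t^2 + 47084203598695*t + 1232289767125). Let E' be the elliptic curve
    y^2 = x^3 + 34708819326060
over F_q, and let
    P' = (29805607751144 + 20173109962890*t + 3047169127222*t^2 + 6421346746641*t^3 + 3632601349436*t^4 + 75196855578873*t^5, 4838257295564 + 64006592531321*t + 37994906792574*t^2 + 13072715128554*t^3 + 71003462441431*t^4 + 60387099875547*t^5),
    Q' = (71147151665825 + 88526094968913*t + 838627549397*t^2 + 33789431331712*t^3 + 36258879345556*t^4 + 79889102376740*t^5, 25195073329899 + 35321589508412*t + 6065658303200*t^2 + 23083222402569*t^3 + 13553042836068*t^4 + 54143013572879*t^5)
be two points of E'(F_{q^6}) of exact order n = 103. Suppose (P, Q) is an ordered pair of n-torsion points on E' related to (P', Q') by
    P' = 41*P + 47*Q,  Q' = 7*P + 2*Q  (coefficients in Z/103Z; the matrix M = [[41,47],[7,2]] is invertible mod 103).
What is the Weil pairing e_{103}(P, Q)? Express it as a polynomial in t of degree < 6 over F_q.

47073785736758 + 49628625964046*t + 47874547995744*t^2 + 11235849495039*t^3 + 80271081273298*t^4 + 14720056574272*t^5

Since e_{103}(P,P)=e_{103}(Q,Q)=1 and e_{103}(Q,P)=e_{103}(P,Q)^{-1}, expanding e_{103}(41*P + 47*Q,7*P + 2*Q) leaves e(P,Q)^det(M).
So e_{103}(P,Q) = e_{103}(P',Q')^{5}, since 62*5 = 1 mod 103.
n = 103 = (1100111)_2 (7 bits, wt 5); accumulate f_{103,P'}(Q'+S)/f_{103,P'}(S) along the 6-step ladder.
Result: e(P',Q') = 54845848296843 + 64267652051408*t + 37700184950445*t^2 + 62185398442174*t^3 + 89107028700818*t^4 + 17889214155120*t^5.
(54845848296843 + 64267652051408*t + 37700184950445*t^2 + 62185398442174*t^3 + 89107028700818*t^4 + 17889214155120*t^5)^{5} mod (94963741908397,f) = 47073785736758 + 49628625964046*t + 47874547995744*t^2 + 11235849495039*t^3 + 80271081273298*t^4 + 14720056574272*t^5.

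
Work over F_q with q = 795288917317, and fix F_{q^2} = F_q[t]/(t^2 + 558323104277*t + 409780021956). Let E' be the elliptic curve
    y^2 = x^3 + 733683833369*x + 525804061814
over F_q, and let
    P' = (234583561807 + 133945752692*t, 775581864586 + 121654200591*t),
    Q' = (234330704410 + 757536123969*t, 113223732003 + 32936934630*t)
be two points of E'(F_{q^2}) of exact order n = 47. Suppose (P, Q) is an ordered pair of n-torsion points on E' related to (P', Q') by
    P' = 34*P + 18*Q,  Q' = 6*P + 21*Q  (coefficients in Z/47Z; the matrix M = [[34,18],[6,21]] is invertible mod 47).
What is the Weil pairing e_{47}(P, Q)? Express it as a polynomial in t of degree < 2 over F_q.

406653773091 + 228500614540*t

Since e_{47}(P,P)=e_{47}(Q,Q)=1 and e_{47}(Q,P)=e_{47}(P,Q)^{-1}, expanding e_{47}(34*P + 18*Q,6*P + 21*Q) leaves e(P,Q)^det(M).
34*21 - 18*6 = 606; reduced mod 47: det = 42, inverse 28.
Double-and-add over 101111: 6-1 doublings, 5-1 additions; each step l_{T,T}/v_{2T} or l_{T,P'}/v at Q'+S for random S.
So e_{47}(P',Q') = 269464010830 + 744681204591*t.
Raise to 28: e(P,Q) = 406653773091 + 228500614540*t in mu_{47}.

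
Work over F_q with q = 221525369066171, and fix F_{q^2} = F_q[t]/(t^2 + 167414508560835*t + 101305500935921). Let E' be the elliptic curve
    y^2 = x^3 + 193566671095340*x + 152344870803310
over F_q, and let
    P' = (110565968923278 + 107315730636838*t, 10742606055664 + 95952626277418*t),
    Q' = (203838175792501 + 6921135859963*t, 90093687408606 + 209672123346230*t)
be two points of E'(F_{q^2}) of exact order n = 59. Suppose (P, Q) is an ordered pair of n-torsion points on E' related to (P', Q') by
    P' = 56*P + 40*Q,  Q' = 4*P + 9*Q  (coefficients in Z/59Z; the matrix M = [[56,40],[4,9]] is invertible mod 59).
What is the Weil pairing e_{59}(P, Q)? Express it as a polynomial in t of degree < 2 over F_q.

Since e_{59}(P,P)=e_{59}(Q,Q)=1 and e_{59}(Q,P)=e_{59}(P,Q)^{-1}, expanding e_{59}(56*P + 40*Q,4*P + 9*Q) leaves e(P,Q)^det(M).
det(M) mod 59 = 49; its inverse in (Z/59)^* is 53 (check: 49*53 mod 59 = 1).
6-bit Miller (111011) on E'/F_{221525369066171} with a'=193566671095340, b'=152344870803310: accumulate tangent/chord ratios at Q'+S and P'+S'.
e_{59}(P',Q') = 9286832095177 + 45494524113344*t.
Thus e_{59}(P,Q) = 136347441482786 + 31223840543255*t.

136347441482786 + 31223840543255*t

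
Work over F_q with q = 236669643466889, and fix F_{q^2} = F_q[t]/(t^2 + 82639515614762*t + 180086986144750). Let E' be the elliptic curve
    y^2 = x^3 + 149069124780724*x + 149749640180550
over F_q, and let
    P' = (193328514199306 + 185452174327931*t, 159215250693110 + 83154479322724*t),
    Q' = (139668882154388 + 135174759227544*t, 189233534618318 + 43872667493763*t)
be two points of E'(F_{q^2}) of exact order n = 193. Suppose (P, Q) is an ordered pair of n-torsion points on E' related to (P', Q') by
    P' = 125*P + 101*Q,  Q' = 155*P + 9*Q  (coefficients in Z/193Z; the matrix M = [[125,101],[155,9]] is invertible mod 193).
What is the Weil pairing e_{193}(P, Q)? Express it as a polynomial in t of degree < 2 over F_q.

29798584915593 + 173657924274641*t

e_{193}(aP+bQ,cP+dQ) = e_{193}(P,Q)^(ad-bc); with (a,b,c,d)=(125,101,155,9) this gives the det-193 law.
det M = 125*9 - 101*155 = -14530 = 138 (mod 193); 138^{-1} = 7 (mod 193).
Double-and-add over 11000001: 8-1 doublings, 3-1 additions; each step l_{T,T}/v_{2T} or l_{T,P'}/v at Q'+S for random S.
Result: e(P',Q') = 138573710395148 + 48454352500771*t.
(138573710395148 + 48454352500771*t)^{7} mod (236669643466889,f) = 29798584915593 + 173657924274641*t.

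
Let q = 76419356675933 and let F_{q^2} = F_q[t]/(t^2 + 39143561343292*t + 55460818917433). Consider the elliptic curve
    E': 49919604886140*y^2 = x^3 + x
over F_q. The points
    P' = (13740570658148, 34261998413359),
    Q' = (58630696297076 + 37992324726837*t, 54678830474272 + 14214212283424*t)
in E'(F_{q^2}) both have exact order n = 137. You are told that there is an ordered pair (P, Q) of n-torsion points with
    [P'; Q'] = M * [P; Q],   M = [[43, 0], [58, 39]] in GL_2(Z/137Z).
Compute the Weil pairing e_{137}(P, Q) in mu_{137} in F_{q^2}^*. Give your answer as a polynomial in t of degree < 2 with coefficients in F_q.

31307187555679 + 15500442303052*t

The 137-Weil pairing on E[137] over F_{76419356675933} is alternating-bilinear: e_{137}(P',Q') = e_{137}(P,Q)^det(M).
Hence e(P,Q) = e(P',Q')^{54} where 54 = 33^{-1} mod 137.
(x,y)|->(3881475213044x,3881475213044y) sends E' to y^2=x^3+47473799485001*x.
n = 137 = (10001001)_2 (8 bits, wt 3); accumulate f_{137,P'}(Q'+S)/f_{137,P'}(S) along the 7-step ladder.
The quotient is 57873343412340 + 24323044981745*t.
Finally e_{137}(P,Q) = 31307187555679 + 15500442303052*t.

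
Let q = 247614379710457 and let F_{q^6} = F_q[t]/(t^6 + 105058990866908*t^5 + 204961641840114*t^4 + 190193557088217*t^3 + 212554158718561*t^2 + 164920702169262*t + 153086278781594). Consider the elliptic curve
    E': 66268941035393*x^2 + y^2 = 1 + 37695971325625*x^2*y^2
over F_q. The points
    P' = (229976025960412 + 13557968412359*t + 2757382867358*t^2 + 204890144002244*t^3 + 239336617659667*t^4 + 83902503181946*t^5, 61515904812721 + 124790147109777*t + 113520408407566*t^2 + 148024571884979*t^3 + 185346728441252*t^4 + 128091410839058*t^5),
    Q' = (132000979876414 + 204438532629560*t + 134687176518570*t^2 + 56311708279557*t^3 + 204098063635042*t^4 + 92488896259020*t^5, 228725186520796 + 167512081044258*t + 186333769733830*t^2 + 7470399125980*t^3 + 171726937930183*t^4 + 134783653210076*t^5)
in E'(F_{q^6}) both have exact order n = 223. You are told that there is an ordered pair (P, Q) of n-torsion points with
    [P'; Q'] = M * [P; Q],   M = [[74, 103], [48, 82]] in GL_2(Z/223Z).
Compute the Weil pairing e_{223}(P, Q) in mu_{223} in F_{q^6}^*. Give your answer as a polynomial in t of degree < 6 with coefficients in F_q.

Alternating bilinearity on E[223] (values in mu_{223} in F_{247614379710457^6}) gives e(P',Q') = e(P,Q)^det(M).
det M = 74*82 - 103*48 = 1124 = 9 (mod 223); 9^{-1} = 124 (mod 223).
Edwards->Montgomery: u=(1+y)/(1-y), v=u/x -> 170231357419685v^2=u^3+178490710327890u^2+u; then x_W=7143242427442u+17327485393503: y^2=x^3+56093141251881*x+226678230547186.
Double-and-add over 11011111: 8-1 doublings, 7-1 additions; each step l_{T,T}/v_{2T} or l_{T,P'}/v at Q'+S for random S.
Result: e(P',Q') = 118825144870076 + 228608625291965*t + 17555086689785*t^2 + 140044529975231*t^3 + 218026511071610*t^4 + 236076548703281*t^5.
Hence e(P,Q) = 133122423233728 + 21339482980770*t + 68809797780696*t^2 + 94428935174052*t^3 + 130672616252058*t^4 + 99518238841313*t^5 in F_{247614379710457^6}^*.

133122423233728 + 21339482980770*t + 68809797780696*t^2 + 94428935174052*t^3 + 130672616252058*t^4 + 99518238841313*t^5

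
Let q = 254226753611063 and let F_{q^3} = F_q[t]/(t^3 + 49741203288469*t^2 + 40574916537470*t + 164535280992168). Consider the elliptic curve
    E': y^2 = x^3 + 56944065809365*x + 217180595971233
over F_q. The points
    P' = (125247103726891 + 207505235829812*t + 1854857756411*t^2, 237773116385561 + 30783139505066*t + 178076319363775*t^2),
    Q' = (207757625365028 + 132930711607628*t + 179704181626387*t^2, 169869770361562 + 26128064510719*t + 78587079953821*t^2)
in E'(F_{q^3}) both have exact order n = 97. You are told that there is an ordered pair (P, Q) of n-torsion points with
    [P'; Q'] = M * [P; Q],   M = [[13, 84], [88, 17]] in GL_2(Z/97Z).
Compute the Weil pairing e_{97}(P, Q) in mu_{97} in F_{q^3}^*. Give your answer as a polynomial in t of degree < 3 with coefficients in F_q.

166457209483242 + 9813199512658*t + 84148139109190*t^2

Under M = [[13,84],[88,17]] in GL_2(Z/97), e_{97}(P',Q') = e_{97}(P,Q)^(13*17-84*88 mod 97).
Inverting 7 mod 97: 14. Thus e_{97}(P,Q) = e(P',Q')^{14}.
Double-and-add over 1100001: 7-1 doublings, 3-1 additions; each step l_{T,T}/v_{2T} or l_{T,P'}/v at Q'+S for random S.
e_{97}(P',Q') = 59999199988473 + 33298402873001*t + 8591961078508*t^2.
Thus e_{97}(P,Q) = 166457209483242 + 9813199512658*t + 84148139109190*t^2.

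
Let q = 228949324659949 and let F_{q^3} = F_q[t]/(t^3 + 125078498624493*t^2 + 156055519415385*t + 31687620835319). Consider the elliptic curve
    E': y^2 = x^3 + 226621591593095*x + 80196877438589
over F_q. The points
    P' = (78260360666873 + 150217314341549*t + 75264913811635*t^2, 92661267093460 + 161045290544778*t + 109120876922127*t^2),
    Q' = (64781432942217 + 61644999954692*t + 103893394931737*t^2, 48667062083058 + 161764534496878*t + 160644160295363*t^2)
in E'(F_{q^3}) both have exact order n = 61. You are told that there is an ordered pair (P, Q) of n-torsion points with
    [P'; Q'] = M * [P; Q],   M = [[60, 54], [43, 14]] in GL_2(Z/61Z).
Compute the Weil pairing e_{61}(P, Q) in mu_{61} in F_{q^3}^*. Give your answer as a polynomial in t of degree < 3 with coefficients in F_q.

85742917557371 + 90777658945742*t + 138362925185113*t^2

e_{61} is bilinear + alternating on E[61], so e_{61}(60*P + 54*Q, 43*P + 14*Q) = e_{61}(P,Q)^(60*14-54*43).
Hence e(P,Q) = e(P',Q')^{44} where 44 = 43^{-1} mod 61.
n = 61 = (111101)_2 (6 bits, wt 5); accumulate f_{61,P'}(Q'+S)/f_{61,P'}(S) along the 5-step ladder.
f_P(D_Q)/f_Q(D_P) = 83711032920860 + 12205574476655*t + 129317632563515*t^2.
e_{61}(P,Q) = (83711032920860 + 12205574476655*t + 129317632563515*t^2)^{44} = 85742917557371 + 90777658945742*t + 138362925185113*t^2.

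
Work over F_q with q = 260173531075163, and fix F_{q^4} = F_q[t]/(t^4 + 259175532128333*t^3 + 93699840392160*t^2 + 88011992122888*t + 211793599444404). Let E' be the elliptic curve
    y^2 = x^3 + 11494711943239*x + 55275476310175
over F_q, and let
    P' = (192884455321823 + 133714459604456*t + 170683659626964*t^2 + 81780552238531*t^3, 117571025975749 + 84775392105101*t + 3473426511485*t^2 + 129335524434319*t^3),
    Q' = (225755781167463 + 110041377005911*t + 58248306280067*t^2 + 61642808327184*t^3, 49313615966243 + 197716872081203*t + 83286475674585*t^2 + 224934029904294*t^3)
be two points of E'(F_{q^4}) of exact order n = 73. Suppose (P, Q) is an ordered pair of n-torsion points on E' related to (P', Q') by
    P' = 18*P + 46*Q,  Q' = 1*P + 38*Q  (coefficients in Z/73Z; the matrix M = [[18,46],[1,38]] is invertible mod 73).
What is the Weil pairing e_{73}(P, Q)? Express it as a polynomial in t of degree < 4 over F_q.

The 73-Weil pairing on E[73] over F_{260173531075163} is alternating-bilinear: e_{73}(P',Q') = e_{73}(P,Q)^det(M).
Inverting 54 mod 73: 23. Thus e_{73}(P,Q) = e(P',Q')^{23}.
Run Miller on y^2=x^3+11494711943239*x+55275476310175 over F_{260173531075163}: ladder 1001001 (7 bits); e = f_P(D_Q)/f_Q(D_P).
e_{73}(P',Q') = 219630154179931 + 108236372880199*t + 193129530432849*t^2 + 17070984958483*t^3.
Finally e_{73}(P,Q) = 165281622498373 + 158826795135286*t + 138558996758574*t^2 + 39960228014710*t^3.

165281622498373 + 158826795135286*t + 138558996758574*t^2 + 39960228014710*t^3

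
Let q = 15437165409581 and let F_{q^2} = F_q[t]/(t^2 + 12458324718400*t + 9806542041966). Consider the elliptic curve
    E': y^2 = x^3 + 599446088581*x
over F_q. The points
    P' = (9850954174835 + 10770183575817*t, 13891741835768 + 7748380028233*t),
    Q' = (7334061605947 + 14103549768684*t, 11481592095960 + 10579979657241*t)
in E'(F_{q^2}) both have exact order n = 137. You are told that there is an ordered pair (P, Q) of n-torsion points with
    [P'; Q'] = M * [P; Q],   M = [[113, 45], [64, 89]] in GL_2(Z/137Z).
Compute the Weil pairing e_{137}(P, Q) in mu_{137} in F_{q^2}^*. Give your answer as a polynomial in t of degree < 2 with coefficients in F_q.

15392820665006 + 7382146766715*t

Since e_{137}(P,P)=e_{137}(Q,Q)=1 and e_{137}(Q,P)=e_{137}(P,Q)^{-1}, expanding e_{137}(113*P + 45*Q,64*P + 89*Q) leaves e(P,Q)^det(M).
Hence e(P,Q) = e(P',Q')^{106} where 106 = 53^{-1} mod 137.
8-bit Miller (10001001) on E'/F_{15437165409581} with a'=599446088581, b'=0: accumulate tangent/chord ratios at Q'+S and P'+S'.
Result: e(P',Q') = 12170806456200 + 3071118631764*t.
Hence e(P,Q) = 15392820665006 + 7382146766715*t in F_{15437165409581^2}^*.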